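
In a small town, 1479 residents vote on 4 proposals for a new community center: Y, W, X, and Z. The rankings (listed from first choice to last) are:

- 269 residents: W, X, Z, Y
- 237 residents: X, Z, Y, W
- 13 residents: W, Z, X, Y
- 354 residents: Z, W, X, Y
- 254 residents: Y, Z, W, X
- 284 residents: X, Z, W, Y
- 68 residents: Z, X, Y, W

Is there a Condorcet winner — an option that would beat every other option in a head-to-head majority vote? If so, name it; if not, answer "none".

none

Checking pairwise contests:
W beats Y 920–559.
Z beats W 1197–282.
W beats X 890–589.
X beats Z 790–689.
Every option loses at least one head-to-head, so there is no Condorcet winner.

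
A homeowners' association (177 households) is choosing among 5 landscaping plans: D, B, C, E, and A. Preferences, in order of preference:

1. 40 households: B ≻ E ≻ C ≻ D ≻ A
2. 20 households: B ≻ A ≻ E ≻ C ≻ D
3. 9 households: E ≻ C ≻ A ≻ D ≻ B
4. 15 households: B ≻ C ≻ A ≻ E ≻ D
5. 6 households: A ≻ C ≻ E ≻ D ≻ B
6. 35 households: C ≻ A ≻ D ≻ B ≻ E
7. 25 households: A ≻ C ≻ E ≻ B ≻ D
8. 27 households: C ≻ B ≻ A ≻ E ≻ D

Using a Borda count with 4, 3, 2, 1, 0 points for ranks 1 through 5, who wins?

D: 40·1 + 20·0 + 9·1 + 15·0 + 6·1 + 35·2 + 25·0 + 27·0 = 125
B: 40·4 + 20·4 + 9·0 + 15·4 + 6·0 + 35·1 + 25·1 + 27·3 = 441
C: 40·2 + 20·1 + 9·3 + 15·3 + 6·3 + 35·4 + 25·3 + 27·4 = 513
E: 40·3 + 20·2 + 9·4 + 15·1 + 6·2 + 35·0 + 25·2 + 27·1 = 300
A: 40·0 + 20·3 + 9·2 + 15·2 + 6·4 + 35·3 + 25·4 + 27·2 = 391
C has the highest Borda score (513).

C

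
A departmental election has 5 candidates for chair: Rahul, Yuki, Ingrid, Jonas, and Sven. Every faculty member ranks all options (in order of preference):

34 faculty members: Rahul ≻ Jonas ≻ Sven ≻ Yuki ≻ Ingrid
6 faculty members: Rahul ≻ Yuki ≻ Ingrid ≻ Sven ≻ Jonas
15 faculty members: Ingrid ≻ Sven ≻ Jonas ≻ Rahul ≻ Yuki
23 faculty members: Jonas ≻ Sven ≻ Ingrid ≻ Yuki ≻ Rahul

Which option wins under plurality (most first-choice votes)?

First-place votes: Rahul 40, Yuki 0, Ingrid 15, Jonas 23, Sven 0.
Rahul has the most first-place votes.

Rahul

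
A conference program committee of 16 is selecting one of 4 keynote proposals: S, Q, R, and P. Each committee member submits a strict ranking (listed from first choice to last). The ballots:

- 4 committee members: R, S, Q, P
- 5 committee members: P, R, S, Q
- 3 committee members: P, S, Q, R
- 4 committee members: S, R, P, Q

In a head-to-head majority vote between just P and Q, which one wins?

P

Voters preferring P to Q: 12; preferring Q to P: 4.
P wins the head-to-head.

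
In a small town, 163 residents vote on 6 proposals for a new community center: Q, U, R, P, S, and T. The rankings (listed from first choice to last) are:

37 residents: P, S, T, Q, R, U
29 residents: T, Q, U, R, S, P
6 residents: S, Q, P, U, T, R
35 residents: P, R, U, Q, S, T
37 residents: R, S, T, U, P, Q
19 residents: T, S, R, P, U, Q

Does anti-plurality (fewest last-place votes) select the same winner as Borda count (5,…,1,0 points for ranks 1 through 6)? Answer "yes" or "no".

no

Anti-plurality — last-place votes: Q 56, U 37, R 6, P 29, S 0, T 35. Winner: S.
Borda — scores: Q 284, U 297, R 477, P 453, S 466, T 468. Winner: R.
The two methods disagree.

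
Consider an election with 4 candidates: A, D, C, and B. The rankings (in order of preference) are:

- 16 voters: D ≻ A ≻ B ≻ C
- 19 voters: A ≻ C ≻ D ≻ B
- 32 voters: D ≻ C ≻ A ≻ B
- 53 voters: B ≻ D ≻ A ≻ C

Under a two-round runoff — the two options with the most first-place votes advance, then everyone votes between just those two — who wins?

D

Round 1 first-place votes: A 19, D 48, C 0, B 53.
B and D advance.
Runoff: B is preferred to D by 53 voters; D by 67.
D wins the runoff.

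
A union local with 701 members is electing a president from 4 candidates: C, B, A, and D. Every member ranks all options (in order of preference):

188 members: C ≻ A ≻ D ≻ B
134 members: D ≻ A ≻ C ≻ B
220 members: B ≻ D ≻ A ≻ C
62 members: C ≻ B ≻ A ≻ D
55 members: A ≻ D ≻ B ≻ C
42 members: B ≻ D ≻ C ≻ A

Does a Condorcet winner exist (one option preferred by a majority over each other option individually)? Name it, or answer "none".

D

D vs C: 451–250 for D.
D vs B: 377–324 for D.
D vs A: 396–305 for D.
D beats every other option head-to-head.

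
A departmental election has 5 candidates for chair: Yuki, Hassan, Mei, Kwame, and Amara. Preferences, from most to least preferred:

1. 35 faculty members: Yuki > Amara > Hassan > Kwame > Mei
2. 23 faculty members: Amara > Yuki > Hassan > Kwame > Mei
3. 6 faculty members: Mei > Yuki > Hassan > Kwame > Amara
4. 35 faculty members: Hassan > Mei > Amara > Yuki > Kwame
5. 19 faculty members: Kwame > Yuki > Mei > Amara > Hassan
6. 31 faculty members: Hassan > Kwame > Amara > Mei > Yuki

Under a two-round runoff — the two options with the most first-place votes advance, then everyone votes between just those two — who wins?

Yuki

Round 1 first-place votes: Yuki 35, Hassan 66, Mei 6, Kwame 19, Amara 23.
Hassan and Yuki advance.
Runoff: Hassan is preferred to Yuki by 66 voters; Yuki by 83.
Yuki wins the runoff.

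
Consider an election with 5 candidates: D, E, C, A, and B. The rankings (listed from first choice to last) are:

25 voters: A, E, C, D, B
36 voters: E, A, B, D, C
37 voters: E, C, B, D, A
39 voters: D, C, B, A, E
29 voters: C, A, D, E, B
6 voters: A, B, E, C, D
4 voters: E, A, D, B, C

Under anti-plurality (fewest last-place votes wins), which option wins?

D

Last-place votes: D 6, E 39, C 40, A 37, B 54.
D is ranked last by the fewest voters, so D wins.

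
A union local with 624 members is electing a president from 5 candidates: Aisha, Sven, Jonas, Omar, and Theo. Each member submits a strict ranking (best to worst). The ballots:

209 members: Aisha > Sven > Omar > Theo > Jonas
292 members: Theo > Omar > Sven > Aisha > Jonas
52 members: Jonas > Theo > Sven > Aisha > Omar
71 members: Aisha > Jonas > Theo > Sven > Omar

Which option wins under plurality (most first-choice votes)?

Theo

First-place votes: Aisha 280, Sven 0, Jonas 52, Omar 0, Theo 292.
Theo has the most first-place votes.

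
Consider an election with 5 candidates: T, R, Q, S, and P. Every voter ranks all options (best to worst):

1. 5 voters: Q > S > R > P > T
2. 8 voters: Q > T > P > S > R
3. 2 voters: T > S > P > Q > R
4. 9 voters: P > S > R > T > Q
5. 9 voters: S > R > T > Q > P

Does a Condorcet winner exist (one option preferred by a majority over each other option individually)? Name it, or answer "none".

none

Checking pairwise contests:
R beats T 23–10.
S beats R 33–0.
T beats Q 20–13.
P beats S 17–16.
T beats P 19–14.
Every option loses at least one head-to-head, so there is no Condorcet winner.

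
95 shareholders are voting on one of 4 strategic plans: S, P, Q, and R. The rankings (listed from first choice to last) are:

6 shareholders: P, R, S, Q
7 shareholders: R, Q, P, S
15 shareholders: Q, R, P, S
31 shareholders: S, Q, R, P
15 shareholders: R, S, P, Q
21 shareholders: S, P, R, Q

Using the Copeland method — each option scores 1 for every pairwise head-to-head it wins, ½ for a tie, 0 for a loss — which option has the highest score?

S: beats P, Q, and R → score 3.
P: loses to S, Q, and R → score 0.
Q: beats P; loses to S and R → score 1.
R: beats P and Q; loses to S → score 2.
S has the best pairwise record.

S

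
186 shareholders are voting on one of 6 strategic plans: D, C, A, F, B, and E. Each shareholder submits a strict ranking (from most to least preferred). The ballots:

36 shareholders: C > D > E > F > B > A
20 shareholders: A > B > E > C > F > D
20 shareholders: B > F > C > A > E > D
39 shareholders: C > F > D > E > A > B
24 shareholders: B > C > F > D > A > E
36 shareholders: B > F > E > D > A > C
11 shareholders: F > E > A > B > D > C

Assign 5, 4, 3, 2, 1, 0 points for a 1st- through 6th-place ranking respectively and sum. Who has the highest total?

F

D: 36·4 + 20·0 + 20·0 + 39·3 + 24·2 + 36·2 + 11·1 = 392
C: 36·5 + 20·2 + 20·3 + 39·5 + 24·4 + 36·0 + 11·0 = 571
A: 36·0 + 20·5 + 20·2 + 39·1 + 24·1 + 36·1 + 11·3 = 272
F: 36·2 + 20·1 + 20·4 + 39·4 + 24·3 + 36·4 + 11·5 = 599
B: 36·1 + 20·4 + 20·5 + 39·0 + 24·5 + 36·5 + 11·2 = 538
E: 36·3 + 20·3 + 20·1 + 39·2 + 24·0 + 36·3 + 11·4 = 418
F has the highest Borda score (599).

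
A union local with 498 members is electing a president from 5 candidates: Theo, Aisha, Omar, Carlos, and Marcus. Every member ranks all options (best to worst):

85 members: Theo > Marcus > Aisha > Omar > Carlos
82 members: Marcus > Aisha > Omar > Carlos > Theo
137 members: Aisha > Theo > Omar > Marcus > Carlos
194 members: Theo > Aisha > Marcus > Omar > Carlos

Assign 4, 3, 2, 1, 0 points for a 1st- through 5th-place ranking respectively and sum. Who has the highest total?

Aisha

Theo: 85·4 + 82·0 + 137·3 + 194·4 = 1527
Aisha: 85·2 + 82·3 + 137·4 + 194·3 = 1546
Omar: 85·1 + 82·2 + 137·2 + 194·1 = 717
Carlos: 85·0 + 82·1 + 137·0 + 194·0 = 82
Marcus: 85·3 + 82·4 + 137·1 + 194·2 = 1108
Aisha has the highest Borda score (1546).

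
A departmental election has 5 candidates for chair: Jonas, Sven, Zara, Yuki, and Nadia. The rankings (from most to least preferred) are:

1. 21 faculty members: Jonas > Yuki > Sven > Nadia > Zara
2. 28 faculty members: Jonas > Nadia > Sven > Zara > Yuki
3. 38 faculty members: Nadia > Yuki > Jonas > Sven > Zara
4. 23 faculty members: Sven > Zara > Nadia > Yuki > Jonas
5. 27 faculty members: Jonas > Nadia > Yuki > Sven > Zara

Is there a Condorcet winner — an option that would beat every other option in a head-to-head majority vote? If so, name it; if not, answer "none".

Jonas

Jonas vs Sven: 114–23 for Jonas.
Jonas vs Zara: 114–23 for Jonas.
Jonas vs Yuki: 76–61 for Jonas.
Jonas vs Nadia: 76–61 for Jonas.
Jonas beats every other option head-to-head.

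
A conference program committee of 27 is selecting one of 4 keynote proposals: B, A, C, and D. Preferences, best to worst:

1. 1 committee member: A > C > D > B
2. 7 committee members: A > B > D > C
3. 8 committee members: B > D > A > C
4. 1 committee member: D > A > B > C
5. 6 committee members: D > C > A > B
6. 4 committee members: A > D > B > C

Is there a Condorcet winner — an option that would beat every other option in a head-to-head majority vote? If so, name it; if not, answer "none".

none

Checking pairwise contests:
A beats B 19–8.
D beats A 15–12.
B beats C 20–7.
B beats D 15–12.
Every option loses at least one head-to-head, so there is no Condorcet winner.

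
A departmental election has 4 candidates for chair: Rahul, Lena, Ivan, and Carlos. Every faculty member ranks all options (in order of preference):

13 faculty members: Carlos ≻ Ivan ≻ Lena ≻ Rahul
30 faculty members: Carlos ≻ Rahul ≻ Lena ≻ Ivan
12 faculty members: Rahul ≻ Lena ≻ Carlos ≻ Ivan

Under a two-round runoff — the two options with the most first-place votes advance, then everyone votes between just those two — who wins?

Carlos

Round 1 first-place votes: Rahul 12, Lena 0, Ivan 0, Carlos 43.
Carlos and Rahul advance.
Runoff: Carlos is preferred to Rahul by 43 voters; Rahul by 12.
Carlos wins the runoff.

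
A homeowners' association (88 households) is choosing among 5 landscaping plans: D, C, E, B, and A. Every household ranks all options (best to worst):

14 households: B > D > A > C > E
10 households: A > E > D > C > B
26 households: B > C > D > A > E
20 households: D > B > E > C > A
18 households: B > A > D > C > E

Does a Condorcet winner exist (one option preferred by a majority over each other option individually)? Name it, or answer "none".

B

B vs D: 58–30 for B.
B vs C: 78–10 for B.
B vs E: 78–10 for B.
B vs A: 78–10 for B.
B beats every other option head-to-head.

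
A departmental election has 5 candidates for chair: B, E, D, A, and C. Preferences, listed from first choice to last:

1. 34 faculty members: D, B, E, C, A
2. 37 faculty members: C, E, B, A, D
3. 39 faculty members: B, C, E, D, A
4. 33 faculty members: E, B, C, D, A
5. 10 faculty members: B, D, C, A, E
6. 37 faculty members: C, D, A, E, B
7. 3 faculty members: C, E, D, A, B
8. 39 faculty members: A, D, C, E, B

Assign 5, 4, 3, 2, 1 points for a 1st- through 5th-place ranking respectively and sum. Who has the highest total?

B: 34·4 + 37·3 + 39·5 + 33·4 + 10·5 + 37·1 + 3·1 + 39·1 = 703
E: 34·3 + 37·4 + 39·3 + 33·5 + 10·1 + 37·2 + 3·4 + 39·2 = 706
D: 34·5 + 37·1 + 39·2 + 33·2 + 10·4 + 37·4 + 3·3 + 39·4 = 704
A: 34·1 + 37·2 + 39·1 + 33·1 + 10·2 + 37·3 + 3·2 + 39·5 = 512
C: 34·2 + 37·5 + 39·4 + 33·3 + 10·3 + 37·5 + 3·5 + 39·3 = 855
C has the highest Borda score (855).

C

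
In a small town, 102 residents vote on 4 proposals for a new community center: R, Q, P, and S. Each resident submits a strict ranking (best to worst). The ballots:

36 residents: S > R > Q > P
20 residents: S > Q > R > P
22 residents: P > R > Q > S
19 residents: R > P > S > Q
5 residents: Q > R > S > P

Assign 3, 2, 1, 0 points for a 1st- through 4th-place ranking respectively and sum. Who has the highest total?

R

R: 36·2 + 20·1 + 22·2 + 19·3 + 5·2 = 203
Q: 36·1 + 20·2 + 22·1 + 19·0 + 5·3 = 113
P: 36·0 + 20·0 + 22·3 + 19·2 + 5·0 = 104
S: 36·3 + 20·3 + 22·0 + 19·1 + 5·1 = 192
R has the highest Borda score (203).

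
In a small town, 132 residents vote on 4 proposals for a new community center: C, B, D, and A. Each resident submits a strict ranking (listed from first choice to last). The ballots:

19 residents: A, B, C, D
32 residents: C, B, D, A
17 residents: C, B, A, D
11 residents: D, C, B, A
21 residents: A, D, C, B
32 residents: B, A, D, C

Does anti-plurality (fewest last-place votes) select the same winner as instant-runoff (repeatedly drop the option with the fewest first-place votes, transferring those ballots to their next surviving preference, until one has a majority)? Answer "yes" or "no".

Anti-plurality — last-place votes: C 32, B 21, D 36, A 43. Winner: B.
Instant-runoff — R1 C 49, B 32, D 11, A 40 (D out); R2 C 60, B 32, A 40 (B out); R3 C 60, A 72 (A winner). Winner: A.
The two methods disagree.

no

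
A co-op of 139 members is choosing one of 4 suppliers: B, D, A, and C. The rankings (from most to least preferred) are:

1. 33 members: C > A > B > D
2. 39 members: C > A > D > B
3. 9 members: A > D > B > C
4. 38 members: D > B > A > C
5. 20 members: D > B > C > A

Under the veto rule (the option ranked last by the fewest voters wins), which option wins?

A

Last-place votes: B 39, D 33, A 20, C 47.
A is ranked last by the fewest voters, so A wins.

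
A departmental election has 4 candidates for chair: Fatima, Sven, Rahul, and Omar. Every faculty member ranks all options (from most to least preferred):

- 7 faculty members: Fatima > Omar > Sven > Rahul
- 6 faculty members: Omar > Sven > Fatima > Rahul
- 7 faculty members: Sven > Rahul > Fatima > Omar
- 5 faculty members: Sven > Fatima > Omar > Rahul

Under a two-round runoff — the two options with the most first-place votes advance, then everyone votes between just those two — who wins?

Round 1 first-place votes: Fatima 7, Sven 12, Rahul 0, Omar 6.
Sven and Fatima advance.
Runoff: Sven is preferred to Fatima by 18 voters; Fatima by 7.
Sven wins the runoff.

Sven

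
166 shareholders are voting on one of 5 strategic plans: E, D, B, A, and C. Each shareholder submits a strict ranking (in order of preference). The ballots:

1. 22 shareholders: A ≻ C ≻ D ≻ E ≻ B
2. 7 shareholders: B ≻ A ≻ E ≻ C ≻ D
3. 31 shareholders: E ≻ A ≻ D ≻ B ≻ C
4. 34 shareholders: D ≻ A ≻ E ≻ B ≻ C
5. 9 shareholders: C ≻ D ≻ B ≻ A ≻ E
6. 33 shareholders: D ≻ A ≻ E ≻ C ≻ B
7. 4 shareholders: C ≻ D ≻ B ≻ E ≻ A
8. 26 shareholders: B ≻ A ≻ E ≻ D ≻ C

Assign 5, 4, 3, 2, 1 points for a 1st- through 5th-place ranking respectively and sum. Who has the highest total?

A

E: 22·2 + 7·3 + 31·5 + 34·3 + 9·1 + 33·3 + 4·2 + 26·3 = 516
D: 22·3 + 7·1 + 31·3 + 34·5 + 9·4 + 33·5 + 4·4 + 26·2 = 605
B: 22·1 + 7·5 + 31·2 + 34·2 + 9·3 + 33·1 + 4·3 + 26·5 = 389
A: 22·5 + 7·4 + 31·4 + 34·4 + 9·2 + 33·4 + 4·1 + 26·4 = 656
C: 22·4 + 7·2 + 31·1 + 34·1 + 9·5 + 33·2 + 4·5 + 26·1 = 324
A has the highest Borda score (656).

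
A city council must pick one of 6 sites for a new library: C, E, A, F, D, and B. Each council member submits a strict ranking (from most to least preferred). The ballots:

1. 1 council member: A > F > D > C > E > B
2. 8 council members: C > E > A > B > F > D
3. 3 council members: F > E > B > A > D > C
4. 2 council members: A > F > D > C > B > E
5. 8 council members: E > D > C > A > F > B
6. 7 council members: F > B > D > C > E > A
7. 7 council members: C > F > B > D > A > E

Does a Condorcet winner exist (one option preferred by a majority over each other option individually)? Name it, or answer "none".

none

Checking pairwise contests:
D beats C 21–15.
C beats E 25–11.
C beats A 30–6.
C beats F 23–13.
E beats D 19–17.
C beats B 26–10.
Every option loses at least one head-to-head, so there is no Condorcet winner.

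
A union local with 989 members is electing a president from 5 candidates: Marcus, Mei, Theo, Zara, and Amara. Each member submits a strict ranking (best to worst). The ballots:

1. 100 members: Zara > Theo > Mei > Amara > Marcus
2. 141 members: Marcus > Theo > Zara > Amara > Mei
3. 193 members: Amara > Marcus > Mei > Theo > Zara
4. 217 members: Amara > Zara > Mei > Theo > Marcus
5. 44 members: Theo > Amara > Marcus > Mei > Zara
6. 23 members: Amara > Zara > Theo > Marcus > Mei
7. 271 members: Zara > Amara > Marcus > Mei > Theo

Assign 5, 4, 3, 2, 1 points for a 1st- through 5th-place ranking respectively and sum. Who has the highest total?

Marcus: 100·1 + 141·5 + 193·4 + 217·1 + 44·3 + 23·2 + 271·3 = 2785
Mei: 100·3 + 141·1 + 193·3 + 217·3 + 44·2 + 23·1 + 271·2 = 2324
Theo: 100·4 + 141·4 + 193·2 + 217·2 + 44·5 + 23·3 + 271·1 = 2344
Zara: 100·5 + 141·3 + 193·1 + 217·4 + 44·1 + 23·4 + 271·5 = 3475
Amara: 100·2 + 141·2 + 193·5 + 217·5 + 44·4 + 23·5 + 271·4 = 3907
Amara has the highest Borda score (3907).

Amara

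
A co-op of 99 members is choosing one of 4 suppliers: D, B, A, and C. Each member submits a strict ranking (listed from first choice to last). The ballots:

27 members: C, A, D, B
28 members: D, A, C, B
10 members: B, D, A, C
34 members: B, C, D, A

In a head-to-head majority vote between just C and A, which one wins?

C

Voters preferring C to A: 61; preferring A to C: 38.
C wins the head-to-head.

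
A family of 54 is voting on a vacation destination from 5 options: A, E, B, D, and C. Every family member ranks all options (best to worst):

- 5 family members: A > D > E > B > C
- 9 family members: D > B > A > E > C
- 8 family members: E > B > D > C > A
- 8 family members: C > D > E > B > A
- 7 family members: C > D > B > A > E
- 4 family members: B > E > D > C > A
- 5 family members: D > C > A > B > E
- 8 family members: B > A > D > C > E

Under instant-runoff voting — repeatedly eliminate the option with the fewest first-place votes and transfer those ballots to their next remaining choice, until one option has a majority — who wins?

D

Round 1: A 5, E 8, B 12, D 14, C 15. Eliminate A.
Round 2: E 8, B 12, D 19, C 15. Eliminate E.
Round 3: B 20, D 19, C 15. Eliminate C.
Round 4: B 20, D 34. D has a majority.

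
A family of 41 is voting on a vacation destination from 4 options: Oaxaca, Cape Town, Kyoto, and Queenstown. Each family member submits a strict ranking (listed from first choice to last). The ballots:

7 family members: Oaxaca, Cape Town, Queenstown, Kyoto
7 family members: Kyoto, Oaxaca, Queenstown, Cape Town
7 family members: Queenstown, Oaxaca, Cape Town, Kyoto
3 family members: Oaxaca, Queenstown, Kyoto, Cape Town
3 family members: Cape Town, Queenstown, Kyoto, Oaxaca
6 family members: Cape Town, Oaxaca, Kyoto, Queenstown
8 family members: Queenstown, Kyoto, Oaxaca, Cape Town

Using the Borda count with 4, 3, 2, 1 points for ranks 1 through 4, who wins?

Oaxaca: 7·4 + 7·3 + 7·3 + 3·4 + 3·1 + 6·3 + 8·2 = 119
Cape Town: 7·3 + 7·1 + 7·2 + 3·1 + 3·4 + 6·4 + 8·1 = 89
Kyoto: 7·1 + 7·4 + 7·1 + 3·2 + 3·2 + 6·2 + 8·3 = 90
Queenstown: 7·2 + 7·2 + 7·4 + 3·3 + 3·3 + 6·1 + 8·4 = 112
Oaxaca has the highest Borda score (119).

Oaxaca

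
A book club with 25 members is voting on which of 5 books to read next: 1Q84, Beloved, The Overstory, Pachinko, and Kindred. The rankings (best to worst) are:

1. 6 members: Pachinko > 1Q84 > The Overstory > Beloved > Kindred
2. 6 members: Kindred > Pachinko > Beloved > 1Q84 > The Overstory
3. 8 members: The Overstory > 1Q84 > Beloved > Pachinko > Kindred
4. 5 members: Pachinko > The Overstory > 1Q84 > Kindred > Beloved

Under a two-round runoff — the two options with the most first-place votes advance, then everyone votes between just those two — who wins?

Round 1 first-place votes: 1Q84 0, Beloved 0, The Overstory 8, Pachinko 11, Kindred 6.
Pachinko and The Overstory advance.
Runoff: Pachinko is preferred to The Overstory by 17 voters; The Overstory by 8.
Pachinko wins the runoff.

Pachinko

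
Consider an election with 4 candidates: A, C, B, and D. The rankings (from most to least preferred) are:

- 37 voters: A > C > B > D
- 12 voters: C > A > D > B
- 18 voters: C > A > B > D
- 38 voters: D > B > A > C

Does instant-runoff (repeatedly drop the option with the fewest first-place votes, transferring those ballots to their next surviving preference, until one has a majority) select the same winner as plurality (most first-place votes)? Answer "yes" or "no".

Instant-runoff — R1 A 37, C 30, B 0, D 38 (B out); R2 A 37, C 30, D 38 (C out); R3 A 67, D 38 (A winner). Winner: A.
Plurality — first-place votes: A 37, C 30, B 0, D 38. Winner: D.
The two methods disagree.

no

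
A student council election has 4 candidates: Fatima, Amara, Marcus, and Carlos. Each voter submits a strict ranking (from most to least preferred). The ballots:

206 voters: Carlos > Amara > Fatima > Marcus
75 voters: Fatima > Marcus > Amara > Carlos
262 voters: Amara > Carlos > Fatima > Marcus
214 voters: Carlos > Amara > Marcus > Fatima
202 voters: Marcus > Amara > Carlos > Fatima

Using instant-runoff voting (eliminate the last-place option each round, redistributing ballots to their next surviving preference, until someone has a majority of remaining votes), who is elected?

Round 1: Fatima 75, Amara 262, Marcus 202, Carlos 420. Eliminate Fatima.
Round 2: Amara 262, Marcus 277, Carlos 420. Eliminate Amara.
Round 3: Marcus 277, Carlos 682. Carlos has a majority.

Carlos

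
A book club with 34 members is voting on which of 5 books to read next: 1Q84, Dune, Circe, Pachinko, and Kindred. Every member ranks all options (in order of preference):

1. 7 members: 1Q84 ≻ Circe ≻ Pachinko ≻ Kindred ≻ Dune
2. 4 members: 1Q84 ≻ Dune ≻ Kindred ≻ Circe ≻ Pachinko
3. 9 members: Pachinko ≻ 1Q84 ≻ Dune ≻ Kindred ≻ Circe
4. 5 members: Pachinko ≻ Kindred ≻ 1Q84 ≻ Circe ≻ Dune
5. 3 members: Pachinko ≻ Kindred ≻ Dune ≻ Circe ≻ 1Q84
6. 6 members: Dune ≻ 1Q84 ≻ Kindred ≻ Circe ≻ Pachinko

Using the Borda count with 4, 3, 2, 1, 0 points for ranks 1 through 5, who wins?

1Q84: 7·4 + 4·4 + 9·3 + 5·2 + 3·0 + 6·3 = 99
Dune: 7·0 + 4·3 + 9·2 + 5·0 + 3·2 + 6·4 = 60
Circe: 7·3 + 4·1 + 9·0 + 5·1 + 3·1 + 6·1 = 39
Pachinko: 7·2 + 4·0 + 9·4 + 5·4 + 3·4 + 6·0 = 82
Kindred: 7·1 + 4·2 + 9·1 + 5·3 + 3·3 + 6·2 = 60
1Q84 has the highest Borda score (99).

1Q84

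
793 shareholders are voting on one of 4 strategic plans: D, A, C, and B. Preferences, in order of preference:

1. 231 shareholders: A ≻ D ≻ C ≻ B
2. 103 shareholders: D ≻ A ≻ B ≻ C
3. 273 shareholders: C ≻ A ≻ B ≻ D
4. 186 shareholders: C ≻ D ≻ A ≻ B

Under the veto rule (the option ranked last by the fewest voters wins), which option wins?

Last-place votes: D 273, A 0, C 103, B 417.
A is ranked last by the fewest voters, so A wins.

A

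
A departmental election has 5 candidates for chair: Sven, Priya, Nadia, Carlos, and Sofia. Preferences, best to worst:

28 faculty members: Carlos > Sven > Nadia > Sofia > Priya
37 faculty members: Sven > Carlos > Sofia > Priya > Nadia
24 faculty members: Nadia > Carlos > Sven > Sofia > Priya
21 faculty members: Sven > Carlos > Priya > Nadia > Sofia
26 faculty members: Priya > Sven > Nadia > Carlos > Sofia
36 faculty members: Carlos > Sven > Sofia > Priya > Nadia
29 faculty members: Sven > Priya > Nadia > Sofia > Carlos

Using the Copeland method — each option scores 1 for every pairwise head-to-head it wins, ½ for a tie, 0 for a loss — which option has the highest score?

Sven: beats Priya, Nadia, Carlos, and Sofia → score 4.
Priya: beats Nadia; loses to Sven, Carlos, and Sofia → score 1.
Nadia: beats Sofia; loses to Sven, Priya, and Carlos → score 1.
Carlos: beats Priya, Nadia, and Sofia; loses to Sven → score 3.
Sofia: beats Priya; loses to Sven, Nadia, and Carlos → score 1.
Sven has the best pairwise record.

Sven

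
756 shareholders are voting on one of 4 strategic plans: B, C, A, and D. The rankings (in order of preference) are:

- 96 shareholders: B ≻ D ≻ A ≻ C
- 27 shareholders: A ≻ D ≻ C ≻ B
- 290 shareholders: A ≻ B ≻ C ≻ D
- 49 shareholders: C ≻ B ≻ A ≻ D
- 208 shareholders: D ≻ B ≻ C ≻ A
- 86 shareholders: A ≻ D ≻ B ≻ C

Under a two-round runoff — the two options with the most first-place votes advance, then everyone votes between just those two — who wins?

A

Round 1 first-place votes: B 96, C 49, A 403, D 208.
A and D advance.
Runoff: A is preferred to D by 452 voters; D by 304.
A wins the runoff.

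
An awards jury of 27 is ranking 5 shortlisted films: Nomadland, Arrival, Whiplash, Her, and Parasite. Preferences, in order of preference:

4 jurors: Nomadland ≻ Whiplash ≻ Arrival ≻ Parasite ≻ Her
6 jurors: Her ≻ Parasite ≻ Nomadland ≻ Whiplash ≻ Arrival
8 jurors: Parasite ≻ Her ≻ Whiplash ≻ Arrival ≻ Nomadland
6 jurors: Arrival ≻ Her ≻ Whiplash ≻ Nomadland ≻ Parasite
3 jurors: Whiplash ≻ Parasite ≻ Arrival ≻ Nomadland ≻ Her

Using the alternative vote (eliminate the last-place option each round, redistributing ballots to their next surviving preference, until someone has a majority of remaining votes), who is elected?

Parasite

Round 1: Nomadland 4, Arrival 6, Whiplash 3, Her 6, Parasite 8. Eliminate Whiplash.
Round 2: Nomadland 4, Arrival 6, Her 6, Parasite 11. Eliminate Nomadland.
Round 3: Arrival 10, Her 6, Parasite 11. Eliminate Her.
Round 4: Arrival 10, Parasite 17. Parasite has a majority.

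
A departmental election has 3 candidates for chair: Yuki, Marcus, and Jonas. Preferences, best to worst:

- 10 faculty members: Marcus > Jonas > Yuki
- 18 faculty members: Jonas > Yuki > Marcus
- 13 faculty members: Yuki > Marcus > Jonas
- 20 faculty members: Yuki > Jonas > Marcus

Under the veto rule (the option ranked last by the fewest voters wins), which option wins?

Yuki

Last-place votes: Yuki 10, Marcus 38, Jonas 13.
Yuki is ranked last by the fewest voters, so Yuki wins.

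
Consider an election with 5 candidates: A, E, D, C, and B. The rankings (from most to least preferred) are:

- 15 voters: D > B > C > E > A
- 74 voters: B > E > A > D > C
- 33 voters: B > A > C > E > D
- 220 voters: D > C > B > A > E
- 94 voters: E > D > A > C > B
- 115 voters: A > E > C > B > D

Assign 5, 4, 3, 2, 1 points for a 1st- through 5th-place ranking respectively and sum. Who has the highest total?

D

A: 15·1 + 74·3 + 33·4 + 220·2 + 94·3 + 115·5 = 1666
E: 15·2 + 74·4 + 33·2 + 220·1 + 94·5 + 115·4 = 1542
D: 15·5 + 74·2 + 33·1 + 220·5 + 94·4 + 115·1 = 1847
C: 15·3 + 74·1 + 33·3 + 220·4 + 94·2 + 115·3 = 1631
B: 15·4 + 74·5 + 33·5 + 220·3 + 94·1 + 115·2 = 1579
D has the highest Borda score (1847).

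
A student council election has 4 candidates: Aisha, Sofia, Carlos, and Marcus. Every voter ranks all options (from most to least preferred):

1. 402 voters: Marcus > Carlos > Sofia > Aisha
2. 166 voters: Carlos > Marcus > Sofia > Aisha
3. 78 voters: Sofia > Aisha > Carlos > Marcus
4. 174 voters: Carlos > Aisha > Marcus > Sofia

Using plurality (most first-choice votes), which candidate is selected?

Marcus

First-place votes: Aisha 0, Sofia 78, Carlos 340, Marcus 402.
Marcus has the most first-place votes.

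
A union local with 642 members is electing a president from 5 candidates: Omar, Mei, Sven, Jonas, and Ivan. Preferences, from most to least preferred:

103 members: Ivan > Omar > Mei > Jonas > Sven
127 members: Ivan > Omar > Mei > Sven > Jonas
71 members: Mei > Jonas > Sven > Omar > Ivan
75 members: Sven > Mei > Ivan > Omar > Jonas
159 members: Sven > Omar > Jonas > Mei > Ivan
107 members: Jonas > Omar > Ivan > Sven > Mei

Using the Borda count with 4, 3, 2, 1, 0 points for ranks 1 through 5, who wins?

Omar: 103·3 + 127·3 + 71·1 + 75·1 + 159·3 + 107·3 = 1634
Mei: 103·2 + 127·2 + 71·4 + 75·3 + 159·1 + 107·0 = 1128
Sven: 103·0 + 127·1 + 71·2 + 75·4 + 159·4 + 107·1 = 1312
Jonas: 103·1 + 127·0 + 71·3 + 75·0 + 159·2 + 107·4 = 1062
Ivan: 103·4 + 127·4 + 71·0 + 75·2 + 159·0 + 107·2 = 1284
Omar has the highest Borda score (1634).

Omar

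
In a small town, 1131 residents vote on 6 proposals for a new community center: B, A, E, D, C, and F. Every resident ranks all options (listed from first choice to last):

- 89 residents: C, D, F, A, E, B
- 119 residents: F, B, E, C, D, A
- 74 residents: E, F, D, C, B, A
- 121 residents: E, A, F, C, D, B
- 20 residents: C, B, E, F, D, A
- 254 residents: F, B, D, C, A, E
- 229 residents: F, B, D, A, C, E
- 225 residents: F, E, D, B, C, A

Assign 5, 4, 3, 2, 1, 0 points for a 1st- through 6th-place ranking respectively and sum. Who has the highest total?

B: 89·0 + 119·4 + 74·1 + 121·0 + 20·4 + 254·4 + 229·4 + 225·2 = 3012
A: 89·2 + 119·0 + 74·0 + 121·4 + 20·0 + 254·1 + 229·2 + 225·0 = 1374
E: 89·1 + 119·3 + 74·5 + 121·5 + 20·3 + 254·0 + 229·0 + 225·4 = 2381
D: 89·4 + 119·1 + 74·3 + 121·1 + 20·1 + 254·3 + 229·3 + 225·3 = 2962
C: 89·5 + 119·2 + 74·2 + 121·2 + 20·5 + 254·2 + 229·1 + 225·1 = 2135
F: 89·3 + 119·5 + 74·4 + 121·3 + 20·2 + 254·5 + 229·5 + 225·5 = 5101
F has the highest Borda score (5101).

F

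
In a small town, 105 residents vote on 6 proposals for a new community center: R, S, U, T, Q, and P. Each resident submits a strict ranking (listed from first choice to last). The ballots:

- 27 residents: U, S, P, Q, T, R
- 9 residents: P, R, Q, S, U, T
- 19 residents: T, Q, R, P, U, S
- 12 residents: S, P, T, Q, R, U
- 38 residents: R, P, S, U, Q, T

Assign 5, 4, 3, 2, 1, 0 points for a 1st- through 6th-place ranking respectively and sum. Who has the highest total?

P

R: 27·0 + 9·4 + 19·3 + 12·1 + 38·5 = 295
S: 27·4 + 9·2 + 19·0 + 12·5 + 38·3 = 300
U: 27·5 + 9·1 + 19·1 + 12·0 + 38·2 = 239
T: 27·1 + 9·0 + 19·5 + 12·3 + 38·0 = 158
Q: 27·2 + 9·3 + 19·4 + 12·2 + 38·1 = 219
P: 27·3 + 9·5 + 19·2 + 12·4 + 38·4 = 364
P has the highest Borda score (364).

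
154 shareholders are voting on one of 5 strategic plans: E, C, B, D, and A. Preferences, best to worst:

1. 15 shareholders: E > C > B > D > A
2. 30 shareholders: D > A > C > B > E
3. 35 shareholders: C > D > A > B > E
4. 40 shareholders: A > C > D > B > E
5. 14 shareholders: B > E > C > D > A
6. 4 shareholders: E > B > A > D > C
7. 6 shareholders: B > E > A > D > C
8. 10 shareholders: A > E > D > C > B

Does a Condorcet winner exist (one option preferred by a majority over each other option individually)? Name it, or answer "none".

none

Checking pairwise contests:
C beats E 105–49.
A beats C 90–64.
C beats B 130–24.
C beats D 104–50.
D beats A 94–60.
Every option loses at least one head-to-head, so there is no Condorcet winner.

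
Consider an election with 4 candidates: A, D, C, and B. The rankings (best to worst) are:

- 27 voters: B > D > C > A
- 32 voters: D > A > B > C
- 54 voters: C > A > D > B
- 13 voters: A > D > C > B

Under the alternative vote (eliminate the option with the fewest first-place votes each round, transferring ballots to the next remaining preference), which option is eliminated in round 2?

B

Round 1: A 13, D 32, C 54, B 27. Eliminate A.
Round 2: D 45, C 54, B 27. Eliminate B.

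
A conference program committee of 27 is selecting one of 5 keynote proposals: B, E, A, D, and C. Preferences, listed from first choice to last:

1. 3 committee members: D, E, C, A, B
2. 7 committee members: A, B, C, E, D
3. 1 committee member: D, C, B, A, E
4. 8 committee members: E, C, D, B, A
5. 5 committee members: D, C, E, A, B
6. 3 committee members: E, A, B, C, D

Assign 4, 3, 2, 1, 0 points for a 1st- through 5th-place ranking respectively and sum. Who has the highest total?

E

B: 3·0 + 7·3 + 1·2 + 8·1 + 5·0 + 3·2 = 37
E: 3·3 + 7·1 + 1·0 + 8·4 + 5·2 + 3·4 = 70
A: 3·1 + 7·4 + 1·1 + 8·0 + 5·1 + 3·3 = 46
D: 3·4 + 7·0 + 1·4 + 8·2 + 5·4 + 3·0 = 52
C: 3·2 + 7·2 + 1·3 + 8·3 + 5·3 + 3·1 = 65
E has the highest Borda score (70).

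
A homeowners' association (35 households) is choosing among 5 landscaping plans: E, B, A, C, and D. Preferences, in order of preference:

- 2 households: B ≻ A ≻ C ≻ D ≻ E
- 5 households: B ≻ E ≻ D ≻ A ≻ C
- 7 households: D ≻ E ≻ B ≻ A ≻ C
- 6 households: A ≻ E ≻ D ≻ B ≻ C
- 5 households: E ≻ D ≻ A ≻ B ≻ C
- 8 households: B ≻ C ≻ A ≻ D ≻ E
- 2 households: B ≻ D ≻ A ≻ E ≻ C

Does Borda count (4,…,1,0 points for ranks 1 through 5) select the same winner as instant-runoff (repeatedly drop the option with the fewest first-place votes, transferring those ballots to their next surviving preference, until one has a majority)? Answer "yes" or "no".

Borda — scores: E 76, B 93, A 72, C 28, D 81. Winner: B.
Instant-runoff — R1 E 5, B 17, A 6, C 0, D 7 (C out); R2 E 5, B 17, A 6, D 7 (E out); R3 B 17, A 6, D 12 (A out); R4 B 17, D 18 (D winner). Winner: D.
The two methods disagree.

no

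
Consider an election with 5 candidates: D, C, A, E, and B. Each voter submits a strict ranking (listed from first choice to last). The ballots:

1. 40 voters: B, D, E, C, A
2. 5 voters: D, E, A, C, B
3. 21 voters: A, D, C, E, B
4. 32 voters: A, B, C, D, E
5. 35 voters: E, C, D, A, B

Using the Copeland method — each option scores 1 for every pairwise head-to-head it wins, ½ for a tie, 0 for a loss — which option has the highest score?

B

D: beats A and E; loses to C and B → score 2.
C: beats D and A; loses to E and B → score 2.
A: beats B; loses to D, C, and E → score 1.
E: beats C and A; loses to D and B → score 2.
B: beats D, C, and E; loses to A → score 3.
B has the best pairwise record.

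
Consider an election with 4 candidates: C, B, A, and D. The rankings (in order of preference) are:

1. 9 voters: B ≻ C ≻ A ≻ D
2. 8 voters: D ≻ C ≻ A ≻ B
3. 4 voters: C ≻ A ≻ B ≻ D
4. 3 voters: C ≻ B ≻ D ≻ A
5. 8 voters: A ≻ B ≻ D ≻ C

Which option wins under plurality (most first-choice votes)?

B

First-place votes: C 7, B 9, A 8, D 8.
B has the most first-place votes.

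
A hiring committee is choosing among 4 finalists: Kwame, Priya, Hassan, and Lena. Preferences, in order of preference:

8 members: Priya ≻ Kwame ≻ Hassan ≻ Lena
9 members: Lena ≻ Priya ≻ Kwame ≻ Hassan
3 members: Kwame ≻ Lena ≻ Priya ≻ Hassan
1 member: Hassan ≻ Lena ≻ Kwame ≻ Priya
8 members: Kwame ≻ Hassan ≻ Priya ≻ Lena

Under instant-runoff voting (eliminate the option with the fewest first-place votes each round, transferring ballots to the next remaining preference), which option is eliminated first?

Round 1: Kwame 11, Priya 8, Hassan 1, Lena 9. Eliminate Hassan.

Hassan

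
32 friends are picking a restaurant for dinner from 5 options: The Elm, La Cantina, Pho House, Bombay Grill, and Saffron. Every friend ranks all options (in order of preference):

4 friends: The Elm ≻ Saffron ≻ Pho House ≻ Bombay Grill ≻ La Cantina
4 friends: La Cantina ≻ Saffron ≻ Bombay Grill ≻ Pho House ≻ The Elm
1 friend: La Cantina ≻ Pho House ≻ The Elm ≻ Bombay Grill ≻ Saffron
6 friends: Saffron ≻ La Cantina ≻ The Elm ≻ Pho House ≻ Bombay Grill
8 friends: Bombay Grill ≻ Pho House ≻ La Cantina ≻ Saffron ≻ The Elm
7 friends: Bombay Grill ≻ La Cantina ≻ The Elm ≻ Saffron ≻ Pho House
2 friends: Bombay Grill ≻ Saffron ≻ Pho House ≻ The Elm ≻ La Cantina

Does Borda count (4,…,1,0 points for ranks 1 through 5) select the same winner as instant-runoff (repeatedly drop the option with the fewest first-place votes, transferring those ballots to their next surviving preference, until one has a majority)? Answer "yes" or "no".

Borda — scores: The Elm 46, La Cantina 75, Pho House 49, Bombay Grill 81, Saffron 69. Winner: Bombay Grill.
Instant-runoff — R1 The Elm 4, La Cantina 5, Pho House 0, Bombay Grill 17, Saffron 6 (Bombay Grill winner). Winner: Bombay Grill.
The two methods agree.

yes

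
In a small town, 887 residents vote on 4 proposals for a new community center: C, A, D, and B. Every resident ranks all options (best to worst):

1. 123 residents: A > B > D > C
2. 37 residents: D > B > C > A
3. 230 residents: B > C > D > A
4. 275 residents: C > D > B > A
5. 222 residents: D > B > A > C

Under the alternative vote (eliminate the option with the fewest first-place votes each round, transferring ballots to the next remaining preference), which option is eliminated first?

Round 1: C 275, A 123, D 259, B 230. Eliminate A.

A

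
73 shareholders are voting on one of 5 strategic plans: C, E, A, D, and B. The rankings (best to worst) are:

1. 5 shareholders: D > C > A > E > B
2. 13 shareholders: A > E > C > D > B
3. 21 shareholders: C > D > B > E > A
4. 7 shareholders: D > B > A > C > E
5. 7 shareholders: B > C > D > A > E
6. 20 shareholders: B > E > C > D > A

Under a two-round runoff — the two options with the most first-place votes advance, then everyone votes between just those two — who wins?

Round 1 first-place votes: C 21, E 0, A 13, D 12, B 27.
B and C advance.
Runoff: B is preferred to C by 34 voters; C by 39.
C wins the runoff.

C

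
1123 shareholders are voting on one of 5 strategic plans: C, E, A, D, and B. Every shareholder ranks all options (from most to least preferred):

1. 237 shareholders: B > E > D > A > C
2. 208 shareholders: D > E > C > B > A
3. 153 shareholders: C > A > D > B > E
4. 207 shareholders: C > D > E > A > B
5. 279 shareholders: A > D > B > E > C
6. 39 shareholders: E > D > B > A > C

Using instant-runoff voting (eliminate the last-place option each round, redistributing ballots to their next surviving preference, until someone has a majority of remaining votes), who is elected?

Round 1: C 360, E 39, A 279, D 208, B 237. Eliminate E.
Round 2: C 360, A 279, D 247, B 237. Eliminate B.
Round 3: C 360, A 279, D 484. Eliminate A.
Round 4: C 360, D 763. D has a majority.

D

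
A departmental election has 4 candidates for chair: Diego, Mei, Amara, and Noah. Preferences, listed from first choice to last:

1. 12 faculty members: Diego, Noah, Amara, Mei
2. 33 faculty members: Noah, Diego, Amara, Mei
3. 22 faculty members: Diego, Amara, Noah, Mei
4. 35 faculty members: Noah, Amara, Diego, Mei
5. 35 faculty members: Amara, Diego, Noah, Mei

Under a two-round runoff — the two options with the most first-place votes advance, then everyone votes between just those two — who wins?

Round 1 first-place votes: Diego 34, Mei 0, Amara 35, Noah 68.
Noah and Amara advance.
Runoff: Noah is preferred to Amara by 80 voters; Amara by 57.
Noah wins the runoff.

Noah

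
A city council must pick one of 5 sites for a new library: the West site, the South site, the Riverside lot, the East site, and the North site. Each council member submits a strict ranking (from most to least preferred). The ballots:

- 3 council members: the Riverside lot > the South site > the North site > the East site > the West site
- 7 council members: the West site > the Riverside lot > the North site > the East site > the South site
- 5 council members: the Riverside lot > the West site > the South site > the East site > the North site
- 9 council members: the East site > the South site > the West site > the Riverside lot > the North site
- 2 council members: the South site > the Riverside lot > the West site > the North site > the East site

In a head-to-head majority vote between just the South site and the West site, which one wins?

the South site

Voters preferring the South site to the West site: 14; preferring the West site to the South site: 12.
the South site wins the head-to-head.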